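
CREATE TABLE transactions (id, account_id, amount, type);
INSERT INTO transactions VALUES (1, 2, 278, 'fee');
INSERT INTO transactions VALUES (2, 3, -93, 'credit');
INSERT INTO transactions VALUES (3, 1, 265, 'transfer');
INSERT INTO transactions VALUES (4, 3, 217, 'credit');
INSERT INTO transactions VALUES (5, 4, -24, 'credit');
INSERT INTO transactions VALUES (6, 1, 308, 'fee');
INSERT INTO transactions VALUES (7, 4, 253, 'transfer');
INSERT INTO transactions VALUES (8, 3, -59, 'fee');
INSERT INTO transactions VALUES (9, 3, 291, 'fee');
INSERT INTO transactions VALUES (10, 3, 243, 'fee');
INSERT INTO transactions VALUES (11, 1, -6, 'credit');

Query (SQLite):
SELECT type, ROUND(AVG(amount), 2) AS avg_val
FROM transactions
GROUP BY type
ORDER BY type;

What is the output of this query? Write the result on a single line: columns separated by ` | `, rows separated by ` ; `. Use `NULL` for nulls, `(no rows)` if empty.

credit | 23.5 ; fee | 212.2 ; transfer | 259

Partition transactions by type; compute ROUND(AVG(amount), 2) within each group.
  credit: ids {2, 4, 5, 11} → ROUND(AVG(amount), 2)=23.5
  fee: ids {1, 6, 8, 9, 10} → ROUND(AVG(amount), 2)=212.2
  transfer: ids {3, 7} → ROUND(AVG(amount), 2)=259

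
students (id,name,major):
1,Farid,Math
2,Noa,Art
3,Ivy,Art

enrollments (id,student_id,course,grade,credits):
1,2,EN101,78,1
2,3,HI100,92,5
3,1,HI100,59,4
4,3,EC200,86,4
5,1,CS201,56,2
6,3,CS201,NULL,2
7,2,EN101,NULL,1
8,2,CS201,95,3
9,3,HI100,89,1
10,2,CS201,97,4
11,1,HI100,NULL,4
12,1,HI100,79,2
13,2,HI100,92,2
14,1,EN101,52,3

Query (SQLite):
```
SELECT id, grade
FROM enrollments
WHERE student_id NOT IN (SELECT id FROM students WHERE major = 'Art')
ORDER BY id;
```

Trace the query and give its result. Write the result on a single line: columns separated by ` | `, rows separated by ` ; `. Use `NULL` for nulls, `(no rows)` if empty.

Inner query: students.id where major = 'Art'.
Outer: keep enrollments rows whose student_id is not in that set.
Inner query → {2, 3}

3 | 59 ; 5 | 56 ; 11 | NULL ; 12 | 79 ; 14 | 52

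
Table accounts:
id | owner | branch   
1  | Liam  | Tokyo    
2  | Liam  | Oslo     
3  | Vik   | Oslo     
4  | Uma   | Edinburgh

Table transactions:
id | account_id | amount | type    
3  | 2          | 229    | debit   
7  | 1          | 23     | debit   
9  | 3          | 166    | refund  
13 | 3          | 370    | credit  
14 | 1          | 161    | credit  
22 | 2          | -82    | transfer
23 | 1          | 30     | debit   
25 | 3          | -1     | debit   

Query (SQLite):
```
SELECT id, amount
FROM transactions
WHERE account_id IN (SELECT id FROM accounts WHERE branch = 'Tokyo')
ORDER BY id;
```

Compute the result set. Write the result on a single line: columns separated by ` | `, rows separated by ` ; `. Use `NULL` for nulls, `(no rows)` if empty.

Inner query: accounts.id where branch = 'Tokyo'.
Outer: keep transactions rows whose account_id is in that set.
Inner query → {1}

7 | 23 ; 14 | 161 ; 23 | 30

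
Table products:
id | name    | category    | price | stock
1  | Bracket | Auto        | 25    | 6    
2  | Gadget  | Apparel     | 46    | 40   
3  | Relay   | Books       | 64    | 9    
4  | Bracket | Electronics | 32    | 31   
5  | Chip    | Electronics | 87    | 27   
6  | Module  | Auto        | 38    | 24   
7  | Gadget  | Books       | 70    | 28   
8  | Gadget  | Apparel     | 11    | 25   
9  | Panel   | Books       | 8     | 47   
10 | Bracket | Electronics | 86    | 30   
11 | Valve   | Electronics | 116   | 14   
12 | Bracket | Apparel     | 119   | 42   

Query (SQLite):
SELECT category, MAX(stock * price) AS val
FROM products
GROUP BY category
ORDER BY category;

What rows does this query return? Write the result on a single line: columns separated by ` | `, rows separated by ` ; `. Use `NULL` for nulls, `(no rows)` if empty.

Apparel | 4998 ; Auto | 912 ; Books | 1960 ; Electronics | 2580

For each row compute stock * price.
Group by category; take MAX of the expression per group.
  Apparel: ids {2, 8, 12} → MAX(stock * price)=4998
  Auto: ids {1, 6} → MAX(stock * price)=912
  Books: ids {3, 7, 9} → MAX(stock * price)=1960
  Electronics: ids {4, 5, 10, 11} → MAX(stock * price)=2580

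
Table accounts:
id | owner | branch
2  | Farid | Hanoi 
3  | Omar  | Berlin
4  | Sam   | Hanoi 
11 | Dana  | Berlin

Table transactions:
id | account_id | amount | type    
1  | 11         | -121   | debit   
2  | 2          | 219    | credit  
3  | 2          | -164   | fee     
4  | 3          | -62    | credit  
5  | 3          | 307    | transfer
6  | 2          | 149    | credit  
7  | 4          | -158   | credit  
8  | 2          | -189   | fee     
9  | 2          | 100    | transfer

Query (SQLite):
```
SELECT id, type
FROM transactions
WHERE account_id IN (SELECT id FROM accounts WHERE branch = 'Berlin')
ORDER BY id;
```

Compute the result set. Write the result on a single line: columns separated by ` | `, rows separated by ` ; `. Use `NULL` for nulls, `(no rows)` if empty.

1 | debit ; 4 | credit ; 5 | transfer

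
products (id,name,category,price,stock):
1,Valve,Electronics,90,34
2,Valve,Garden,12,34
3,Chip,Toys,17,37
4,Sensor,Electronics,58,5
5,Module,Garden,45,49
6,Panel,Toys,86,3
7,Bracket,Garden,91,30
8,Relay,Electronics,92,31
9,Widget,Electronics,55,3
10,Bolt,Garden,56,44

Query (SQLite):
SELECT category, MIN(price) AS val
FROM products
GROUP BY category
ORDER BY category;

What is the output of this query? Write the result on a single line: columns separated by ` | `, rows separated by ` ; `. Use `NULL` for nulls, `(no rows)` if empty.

Electronics | 55 ; Garden | 12 ; Toys | 17

Partition products by category; compute MIN(price) within each group.
  Electronics: ids {1, 4, 8, 9} → MIN(price)=55
  Garden: ids {2, 5, 7, 10} → MIN(price)=12
  Toys: ids {3, 6} → MIN(price)=17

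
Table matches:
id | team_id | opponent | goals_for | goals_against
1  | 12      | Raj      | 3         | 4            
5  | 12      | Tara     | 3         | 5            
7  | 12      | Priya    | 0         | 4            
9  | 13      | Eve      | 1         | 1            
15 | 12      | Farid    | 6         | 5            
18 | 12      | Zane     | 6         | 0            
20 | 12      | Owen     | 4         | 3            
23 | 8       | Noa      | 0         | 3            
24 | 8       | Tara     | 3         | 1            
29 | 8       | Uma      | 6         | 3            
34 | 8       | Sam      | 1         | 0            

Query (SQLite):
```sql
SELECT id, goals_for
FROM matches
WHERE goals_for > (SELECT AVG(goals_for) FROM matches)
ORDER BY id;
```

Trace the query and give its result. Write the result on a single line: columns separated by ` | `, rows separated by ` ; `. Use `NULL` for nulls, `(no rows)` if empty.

15 | 6 ; 18 | 6 ; 20 | 4 ; 29 | 6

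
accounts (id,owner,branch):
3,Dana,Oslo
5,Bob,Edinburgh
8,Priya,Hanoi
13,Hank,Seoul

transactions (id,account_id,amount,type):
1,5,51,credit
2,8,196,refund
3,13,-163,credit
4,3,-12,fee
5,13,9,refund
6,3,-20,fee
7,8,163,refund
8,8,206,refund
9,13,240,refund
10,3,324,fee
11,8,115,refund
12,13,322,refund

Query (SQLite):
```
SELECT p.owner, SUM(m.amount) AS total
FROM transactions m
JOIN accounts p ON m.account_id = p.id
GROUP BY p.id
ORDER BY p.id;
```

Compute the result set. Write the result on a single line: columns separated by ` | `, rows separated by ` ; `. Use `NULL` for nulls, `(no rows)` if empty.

Join each transactions row to its accounts via account_id.
Group joined rows by accounts.id; compute SUM(m.amount) per group.
  3: ids {4, 6, 10} → SUM(m.amount)=292
  5: ids {1} → SUM(m.amount)=51
  8: ids {2, 7, 8, 11} → SUM(m.amount)=680
  13: ids {3, 5, 9, 12} → SUM(m.amount)=408

Dana | 292 ; Bob | 51 ; Priya | 680 ; Hank | 408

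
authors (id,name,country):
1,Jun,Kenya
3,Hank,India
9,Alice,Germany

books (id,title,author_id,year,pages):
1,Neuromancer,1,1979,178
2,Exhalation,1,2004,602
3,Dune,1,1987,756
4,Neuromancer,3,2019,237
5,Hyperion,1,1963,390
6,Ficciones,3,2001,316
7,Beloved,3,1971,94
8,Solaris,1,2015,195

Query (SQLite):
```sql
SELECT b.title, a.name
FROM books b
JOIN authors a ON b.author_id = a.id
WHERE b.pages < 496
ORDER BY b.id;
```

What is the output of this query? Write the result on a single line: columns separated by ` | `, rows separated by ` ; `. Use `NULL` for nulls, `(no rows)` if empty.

Each books row matches the authors row where author_id = authors.id.
Then keep rows with b.pages < 496.

Neuromancer | Jun ; Neuromancer | Hank ; Hyperion | Jun ; Ficciones | Hank ; Beloved | Hank ; Solaris | Jun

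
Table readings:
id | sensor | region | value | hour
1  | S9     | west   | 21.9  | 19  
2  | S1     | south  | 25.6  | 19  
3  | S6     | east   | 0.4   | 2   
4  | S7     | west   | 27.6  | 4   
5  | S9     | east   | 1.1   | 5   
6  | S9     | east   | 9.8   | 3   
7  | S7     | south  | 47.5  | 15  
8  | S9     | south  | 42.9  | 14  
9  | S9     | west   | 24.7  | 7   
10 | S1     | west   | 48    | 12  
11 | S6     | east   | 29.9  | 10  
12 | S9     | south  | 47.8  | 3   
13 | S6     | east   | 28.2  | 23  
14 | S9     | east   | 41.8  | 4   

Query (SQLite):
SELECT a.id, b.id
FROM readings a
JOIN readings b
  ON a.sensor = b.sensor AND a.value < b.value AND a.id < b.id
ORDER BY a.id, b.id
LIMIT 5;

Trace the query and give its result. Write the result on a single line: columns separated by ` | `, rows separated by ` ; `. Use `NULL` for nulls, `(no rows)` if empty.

1 | 8 ; 1 | 9 ; 1 | 12 ; 1 | 14 ; 2 | 10

Pairs (a,b) with same sensor, a.value < b.value, a.id < b.id.
sensor groups: S1:{2,10} S6:{3,11,13} S7:{4,7} S9:{1,5,6,8,9,12,14}
Ordered by (a.id, b.id); first 5.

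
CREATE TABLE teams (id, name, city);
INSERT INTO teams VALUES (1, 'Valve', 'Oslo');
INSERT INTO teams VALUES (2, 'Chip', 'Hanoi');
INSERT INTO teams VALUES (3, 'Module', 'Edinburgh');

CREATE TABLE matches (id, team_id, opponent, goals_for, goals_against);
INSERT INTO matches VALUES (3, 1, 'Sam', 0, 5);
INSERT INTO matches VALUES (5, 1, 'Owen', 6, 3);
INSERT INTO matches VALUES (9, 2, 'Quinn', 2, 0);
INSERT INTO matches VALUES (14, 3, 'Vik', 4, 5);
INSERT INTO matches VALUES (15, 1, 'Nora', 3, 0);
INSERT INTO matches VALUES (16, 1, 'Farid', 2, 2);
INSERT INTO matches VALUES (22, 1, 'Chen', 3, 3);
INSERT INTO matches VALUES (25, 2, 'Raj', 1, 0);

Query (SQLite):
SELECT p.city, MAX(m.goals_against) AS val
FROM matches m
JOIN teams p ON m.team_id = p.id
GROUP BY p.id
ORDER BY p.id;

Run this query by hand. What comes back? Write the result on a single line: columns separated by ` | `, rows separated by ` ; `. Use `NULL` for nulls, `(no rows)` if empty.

Oslo | 5 ; Hanoi | 0 ; Edinburgh | 5

Join each matches row to its teams via team_id.
Group joined rows by teams.id; compute MAX(m.goals_against) per group.
  1: ids {3, 5, 15, 16, 22} → MAX(m.goals_against)=5
  2: ids {9, 25} → MAX(m.goals_against)=0
  3: ids {14} → MAX(m.goals_against)=5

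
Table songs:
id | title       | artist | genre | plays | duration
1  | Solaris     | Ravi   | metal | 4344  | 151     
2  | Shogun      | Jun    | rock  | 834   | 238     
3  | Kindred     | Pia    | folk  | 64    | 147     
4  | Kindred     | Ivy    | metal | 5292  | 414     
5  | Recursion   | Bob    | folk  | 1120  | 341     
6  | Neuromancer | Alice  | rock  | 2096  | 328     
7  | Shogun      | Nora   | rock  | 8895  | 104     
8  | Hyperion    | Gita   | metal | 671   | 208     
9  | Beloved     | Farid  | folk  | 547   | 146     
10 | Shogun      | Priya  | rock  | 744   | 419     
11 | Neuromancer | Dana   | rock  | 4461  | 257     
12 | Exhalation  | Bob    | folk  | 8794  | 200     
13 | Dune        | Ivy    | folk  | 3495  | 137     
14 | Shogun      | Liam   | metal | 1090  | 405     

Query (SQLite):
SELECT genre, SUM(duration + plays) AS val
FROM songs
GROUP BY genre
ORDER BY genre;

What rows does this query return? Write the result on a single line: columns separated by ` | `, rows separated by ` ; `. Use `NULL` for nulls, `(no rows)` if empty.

folk | 14991 ; metal | 12575 ; rock | 18376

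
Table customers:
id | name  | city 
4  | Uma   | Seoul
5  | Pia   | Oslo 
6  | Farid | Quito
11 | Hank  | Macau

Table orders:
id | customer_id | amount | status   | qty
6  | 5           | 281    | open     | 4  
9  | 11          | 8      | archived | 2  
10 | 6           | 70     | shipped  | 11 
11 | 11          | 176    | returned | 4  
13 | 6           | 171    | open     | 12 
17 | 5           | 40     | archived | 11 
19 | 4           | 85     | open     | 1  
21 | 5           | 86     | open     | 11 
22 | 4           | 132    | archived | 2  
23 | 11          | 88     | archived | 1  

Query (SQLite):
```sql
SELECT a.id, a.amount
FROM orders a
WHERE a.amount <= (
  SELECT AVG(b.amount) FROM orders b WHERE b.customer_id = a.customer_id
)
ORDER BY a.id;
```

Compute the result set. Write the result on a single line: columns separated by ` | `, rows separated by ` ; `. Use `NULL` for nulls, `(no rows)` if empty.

9 | 8 ; 10 | 70 ; 17 | 40 ; 19 | 85 ; 21 | 86 ; 23 | 88

For each orders row a, compute AVG(amount) over rows sharing a.customer_id.
Keep row a if a.amount <= that per-group AVG.
  customer_id=4: AVG(amount) = 108.5
  customer_id=5: AVG(amount) = 135.666667
  customer_id=6: AVG(amount) = 120.5
  customer_id=11: AVG(amount) = 90.666667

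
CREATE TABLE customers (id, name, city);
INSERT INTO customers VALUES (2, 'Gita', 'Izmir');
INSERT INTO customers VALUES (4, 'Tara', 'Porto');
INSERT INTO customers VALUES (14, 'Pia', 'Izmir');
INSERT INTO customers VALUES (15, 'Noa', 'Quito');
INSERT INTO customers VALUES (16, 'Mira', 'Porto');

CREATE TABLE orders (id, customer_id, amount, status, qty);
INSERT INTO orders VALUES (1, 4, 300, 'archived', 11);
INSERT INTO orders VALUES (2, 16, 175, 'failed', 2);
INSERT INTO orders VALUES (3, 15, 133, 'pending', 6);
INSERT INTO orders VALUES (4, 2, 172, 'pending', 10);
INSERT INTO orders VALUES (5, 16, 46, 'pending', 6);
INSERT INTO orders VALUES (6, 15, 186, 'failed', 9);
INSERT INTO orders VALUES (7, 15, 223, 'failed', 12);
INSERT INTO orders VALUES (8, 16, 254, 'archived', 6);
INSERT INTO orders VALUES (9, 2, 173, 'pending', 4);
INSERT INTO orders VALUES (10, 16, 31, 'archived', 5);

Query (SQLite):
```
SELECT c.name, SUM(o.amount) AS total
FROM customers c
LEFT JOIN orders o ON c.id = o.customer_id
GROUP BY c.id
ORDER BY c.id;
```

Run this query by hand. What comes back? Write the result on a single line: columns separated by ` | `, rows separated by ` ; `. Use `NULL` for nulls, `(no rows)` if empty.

Gita | 345 ; Tara | 300 ; Pia | NULL ; Noa | 542 ; Mira | 506

LEFT JOIN keeps every customers row; unmatched ones get NULL for orders columns.
Group by customers.id and compute SUM(o.amount). SUM over an all-NULL group is NULL.
  2: ids {4, 9} → SUM(o.amount)=345
  4: ids {1} → SUM(o.amount)=300
  14: ids {—} → SUM(o.amount)=NULL
  15: ids {3, 6, 7} → SUM(o.amount)=542
  16: ids {2, 5, 8, 10} → SUM(o.amount)=506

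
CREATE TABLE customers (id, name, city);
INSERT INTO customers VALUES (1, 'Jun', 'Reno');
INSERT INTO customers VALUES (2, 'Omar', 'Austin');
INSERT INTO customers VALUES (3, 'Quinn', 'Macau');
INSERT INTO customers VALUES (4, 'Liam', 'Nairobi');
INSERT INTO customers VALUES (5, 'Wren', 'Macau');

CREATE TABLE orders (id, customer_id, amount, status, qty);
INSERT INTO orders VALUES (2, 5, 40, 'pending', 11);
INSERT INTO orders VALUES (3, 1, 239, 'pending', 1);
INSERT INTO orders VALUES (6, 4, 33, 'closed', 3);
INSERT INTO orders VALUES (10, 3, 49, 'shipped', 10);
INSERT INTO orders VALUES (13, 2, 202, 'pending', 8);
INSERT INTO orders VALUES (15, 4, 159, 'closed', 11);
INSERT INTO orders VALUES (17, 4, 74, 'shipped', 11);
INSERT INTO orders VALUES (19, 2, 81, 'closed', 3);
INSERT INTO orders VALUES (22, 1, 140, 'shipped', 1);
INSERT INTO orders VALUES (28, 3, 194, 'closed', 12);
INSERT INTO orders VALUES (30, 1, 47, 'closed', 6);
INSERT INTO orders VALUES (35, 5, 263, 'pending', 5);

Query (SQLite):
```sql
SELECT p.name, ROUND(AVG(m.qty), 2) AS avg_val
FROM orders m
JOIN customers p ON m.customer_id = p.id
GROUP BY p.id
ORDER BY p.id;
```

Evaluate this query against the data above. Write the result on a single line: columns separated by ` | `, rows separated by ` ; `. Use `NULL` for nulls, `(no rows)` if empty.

Jun | 2.67 ; Omar | 5.5 ; Quinn | 11 ; Liam | 8.33 ; Wren | 8

Join each orders row to its customers via customer_id.
Group joined rows by customers.id; compute ROUND(AVG(m.qty), 2) per group.
  1: ids {3, 22, 30} → ROUND(AVG(m.qty), 2)=2.67
  2: ids {13, 19} → ROUND(AVG(m.qty), 2)=5.5
  3: ids {10, 28} → ROUND(AVG(m.qty), 2)=11
  4: ids {6, 15, 17} → ROUND(AVG(m.qty), 2)=8.33
  5: ids {2, 35} → ROUND(AVG(m.qty), 2)=8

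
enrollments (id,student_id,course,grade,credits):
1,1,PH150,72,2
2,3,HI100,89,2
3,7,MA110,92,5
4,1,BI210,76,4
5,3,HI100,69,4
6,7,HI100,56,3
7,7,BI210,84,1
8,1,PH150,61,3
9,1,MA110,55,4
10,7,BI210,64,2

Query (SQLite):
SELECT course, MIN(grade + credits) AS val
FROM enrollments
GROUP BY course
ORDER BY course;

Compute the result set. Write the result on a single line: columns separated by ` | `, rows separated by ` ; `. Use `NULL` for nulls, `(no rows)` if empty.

For each row compute grade + credits.
Group by course; take MIN of the expression per group.
  BI210: ids {4, 7, 10} → MIN(grade + credits)=66
  HI100: ids {2, 5, 6} → MIN(grade + credits)=59
  MA110: ids {3, 9} → MIN(grade + credits)=59
  PH150: ids {1, 8} → MIN(grade + credits)=64

BI210 | 66 ; HI100 | 59 ; MA110 | 59 ; PH150 | 64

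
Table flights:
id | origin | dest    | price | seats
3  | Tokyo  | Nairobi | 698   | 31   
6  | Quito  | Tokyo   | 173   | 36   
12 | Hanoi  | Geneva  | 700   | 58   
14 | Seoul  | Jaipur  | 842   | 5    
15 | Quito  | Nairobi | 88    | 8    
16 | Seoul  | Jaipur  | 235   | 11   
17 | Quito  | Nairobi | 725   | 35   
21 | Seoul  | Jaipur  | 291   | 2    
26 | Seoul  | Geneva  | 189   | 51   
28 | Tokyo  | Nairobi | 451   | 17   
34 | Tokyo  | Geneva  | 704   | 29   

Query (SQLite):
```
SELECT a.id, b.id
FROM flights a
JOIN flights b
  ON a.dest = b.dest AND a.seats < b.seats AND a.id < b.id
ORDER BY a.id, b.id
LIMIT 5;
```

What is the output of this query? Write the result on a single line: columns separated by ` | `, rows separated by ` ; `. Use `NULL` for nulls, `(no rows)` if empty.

3 | 17 ; 14 | 16 ; 15 | 17 ; 15 | 28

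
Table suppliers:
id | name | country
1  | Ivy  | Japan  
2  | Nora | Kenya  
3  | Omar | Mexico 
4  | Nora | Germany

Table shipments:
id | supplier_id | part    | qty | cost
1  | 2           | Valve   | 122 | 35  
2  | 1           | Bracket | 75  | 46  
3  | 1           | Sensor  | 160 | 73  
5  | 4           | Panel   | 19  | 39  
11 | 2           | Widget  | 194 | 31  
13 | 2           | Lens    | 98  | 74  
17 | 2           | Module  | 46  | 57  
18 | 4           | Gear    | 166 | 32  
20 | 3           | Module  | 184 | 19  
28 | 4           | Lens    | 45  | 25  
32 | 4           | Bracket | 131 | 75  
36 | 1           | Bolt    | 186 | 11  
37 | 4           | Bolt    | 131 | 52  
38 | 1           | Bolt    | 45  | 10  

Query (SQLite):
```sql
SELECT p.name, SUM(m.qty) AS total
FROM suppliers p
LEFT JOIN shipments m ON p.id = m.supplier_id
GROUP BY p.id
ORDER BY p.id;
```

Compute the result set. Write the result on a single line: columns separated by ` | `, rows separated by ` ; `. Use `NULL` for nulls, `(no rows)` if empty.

Ivy | 466 ; Nora | 460 ; Omar | 184 ; Nora | 492

LEFT JOIN keeps every suppliers row; unmatched ones get NULL for shipments columns.
Group by suppliers.id and compute SUM(m.qty). SUM over an all-NULL group is NULL.
  1: ids {2, 3, 36, 38} → SUM(m.qty)=466
  2: ids {1, 11, 13, 17} → SUM(m.qty)=460
  3: ids {20} → SUM(m.qty)=184
  4: ids {5, 18, 28, 32, 37} → SUM(m.qty)=492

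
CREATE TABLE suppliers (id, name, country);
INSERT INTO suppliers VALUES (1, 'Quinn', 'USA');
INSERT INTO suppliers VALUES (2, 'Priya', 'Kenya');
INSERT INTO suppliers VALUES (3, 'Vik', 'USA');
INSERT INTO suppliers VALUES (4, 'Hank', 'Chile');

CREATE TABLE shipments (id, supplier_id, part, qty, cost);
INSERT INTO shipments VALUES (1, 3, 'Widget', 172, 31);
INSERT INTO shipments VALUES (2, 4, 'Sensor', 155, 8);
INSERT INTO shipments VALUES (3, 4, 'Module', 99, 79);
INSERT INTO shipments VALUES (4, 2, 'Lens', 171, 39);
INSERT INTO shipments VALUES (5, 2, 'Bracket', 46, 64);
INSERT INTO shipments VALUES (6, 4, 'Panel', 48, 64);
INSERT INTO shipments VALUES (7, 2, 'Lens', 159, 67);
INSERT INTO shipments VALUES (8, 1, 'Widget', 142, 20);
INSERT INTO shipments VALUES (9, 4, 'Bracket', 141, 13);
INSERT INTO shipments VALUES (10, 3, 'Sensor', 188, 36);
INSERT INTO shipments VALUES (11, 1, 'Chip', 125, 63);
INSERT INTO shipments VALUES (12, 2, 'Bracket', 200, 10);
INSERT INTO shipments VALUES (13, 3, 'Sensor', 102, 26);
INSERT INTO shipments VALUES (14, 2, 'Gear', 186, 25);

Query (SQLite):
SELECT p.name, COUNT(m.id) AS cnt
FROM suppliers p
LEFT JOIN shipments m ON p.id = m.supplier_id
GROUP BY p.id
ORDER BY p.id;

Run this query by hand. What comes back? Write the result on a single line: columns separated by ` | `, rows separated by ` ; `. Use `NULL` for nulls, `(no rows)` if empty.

Quinn | 2 ; Priya | 5 ; Vik | 3 ; Hank | 4

LEFT JOIN keeps every suppliers row; unmatched ones get NULL for shipments columns.
Group by suppliers.id and compute COUNT(m.id). COUNT(col) of an all-NULL group is 0.
  1: ids {8, 11} → COUNT(m.id)=2
  2: ids {4, 5, 7, 12, 14} → COUNT(m.id)=5
  3: ids {1, 10, 13} → COUNT(m.id)=3
  4: ids {2, 3, 6, 9} → COUNT(m.id)=4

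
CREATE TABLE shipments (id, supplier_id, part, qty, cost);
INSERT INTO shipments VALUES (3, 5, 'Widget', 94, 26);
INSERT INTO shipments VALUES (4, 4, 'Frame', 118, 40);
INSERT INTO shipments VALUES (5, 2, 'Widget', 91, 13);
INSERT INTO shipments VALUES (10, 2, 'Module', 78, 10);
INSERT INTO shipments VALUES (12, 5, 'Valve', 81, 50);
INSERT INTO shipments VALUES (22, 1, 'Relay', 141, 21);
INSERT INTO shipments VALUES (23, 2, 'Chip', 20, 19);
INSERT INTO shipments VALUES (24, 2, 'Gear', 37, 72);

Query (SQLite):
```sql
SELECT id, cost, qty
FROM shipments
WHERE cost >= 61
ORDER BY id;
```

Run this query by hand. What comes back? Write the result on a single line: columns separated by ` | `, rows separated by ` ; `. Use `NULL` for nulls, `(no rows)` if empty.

24 | 72 | 37

cost >= 61: ids {24}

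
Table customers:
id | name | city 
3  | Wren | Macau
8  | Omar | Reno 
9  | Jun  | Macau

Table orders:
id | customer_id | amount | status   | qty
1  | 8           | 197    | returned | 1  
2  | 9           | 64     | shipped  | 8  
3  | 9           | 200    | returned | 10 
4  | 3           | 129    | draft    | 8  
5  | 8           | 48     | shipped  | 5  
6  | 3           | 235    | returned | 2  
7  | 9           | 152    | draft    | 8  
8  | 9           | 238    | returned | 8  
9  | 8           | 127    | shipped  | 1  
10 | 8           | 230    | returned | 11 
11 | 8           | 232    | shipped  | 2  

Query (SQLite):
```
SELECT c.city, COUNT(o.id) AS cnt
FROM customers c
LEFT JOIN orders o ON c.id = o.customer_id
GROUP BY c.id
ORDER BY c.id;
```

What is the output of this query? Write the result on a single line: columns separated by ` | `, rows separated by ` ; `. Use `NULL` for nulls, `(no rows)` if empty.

Macau | 2 ; Reno | 5 ; Macau | 4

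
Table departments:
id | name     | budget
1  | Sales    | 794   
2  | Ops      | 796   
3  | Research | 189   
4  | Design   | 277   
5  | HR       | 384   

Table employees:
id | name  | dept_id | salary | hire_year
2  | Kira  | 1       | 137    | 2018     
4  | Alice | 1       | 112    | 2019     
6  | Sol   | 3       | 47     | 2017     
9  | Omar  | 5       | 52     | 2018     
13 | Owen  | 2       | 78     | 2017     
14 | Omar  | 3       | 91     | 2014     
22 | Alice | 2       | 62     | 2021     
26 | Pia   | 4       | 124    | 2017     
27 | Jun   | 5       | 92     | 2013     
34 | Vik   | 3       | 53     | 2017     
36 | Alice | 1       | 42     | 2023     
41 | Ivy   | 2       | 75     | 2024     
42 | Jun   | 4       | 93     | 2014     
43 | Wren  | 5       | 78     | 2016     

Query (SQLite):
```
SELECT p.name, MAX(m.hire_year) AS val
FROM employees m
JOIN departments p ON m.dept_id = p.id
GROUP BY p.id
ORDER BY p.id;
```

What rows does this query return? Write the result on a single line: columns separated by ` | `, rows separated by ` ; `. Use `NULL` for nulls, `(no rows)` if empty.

Join each employees row to its departments via dept_id.
Group joined rows by departments.id; compute MAX(m.hire_year) per group.
  1: ids {2, 4, 36} → MAX(m.hire_year)=2023
  2: ids {13, 22, 41} → MAX(m.hire_year)=2024
  3: ids {6, 14, 34} → MAX(m.hire_year)=2017
  4: ids {26, 42} → MAX(m.hire_year)=2017
  5: ids {9, 27, 43} → MAX(m.hire_year)=2018

Sales | 2023 ; Ops | 2024 ; Research | 2017 ; Design | 2017 ; HR | 2018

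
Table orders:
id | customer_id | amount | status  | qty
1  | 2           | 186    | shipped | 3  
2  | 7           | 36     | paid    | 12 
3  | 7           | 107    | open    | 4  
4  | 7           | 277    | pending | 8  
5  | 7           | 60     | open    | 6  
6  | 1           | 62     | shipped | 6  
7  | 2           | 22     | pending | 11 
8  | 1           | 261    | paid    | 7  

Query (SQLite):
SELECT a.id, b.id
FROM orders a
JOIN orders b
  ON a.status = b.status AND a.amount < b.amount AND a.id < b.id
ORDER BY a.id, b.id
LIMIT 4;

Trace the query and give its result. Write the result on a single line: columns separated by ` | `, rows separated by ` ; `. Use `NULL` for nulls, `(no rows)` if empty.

Pairs (a,b) with same status, a.amount < b.amount, a.id < b.id.
status groups: open:{3,5} paid:{2,8} pending:{4,7} shipped:{1,6}
Ordered by (a.id, b.id); first 4.

2 | 8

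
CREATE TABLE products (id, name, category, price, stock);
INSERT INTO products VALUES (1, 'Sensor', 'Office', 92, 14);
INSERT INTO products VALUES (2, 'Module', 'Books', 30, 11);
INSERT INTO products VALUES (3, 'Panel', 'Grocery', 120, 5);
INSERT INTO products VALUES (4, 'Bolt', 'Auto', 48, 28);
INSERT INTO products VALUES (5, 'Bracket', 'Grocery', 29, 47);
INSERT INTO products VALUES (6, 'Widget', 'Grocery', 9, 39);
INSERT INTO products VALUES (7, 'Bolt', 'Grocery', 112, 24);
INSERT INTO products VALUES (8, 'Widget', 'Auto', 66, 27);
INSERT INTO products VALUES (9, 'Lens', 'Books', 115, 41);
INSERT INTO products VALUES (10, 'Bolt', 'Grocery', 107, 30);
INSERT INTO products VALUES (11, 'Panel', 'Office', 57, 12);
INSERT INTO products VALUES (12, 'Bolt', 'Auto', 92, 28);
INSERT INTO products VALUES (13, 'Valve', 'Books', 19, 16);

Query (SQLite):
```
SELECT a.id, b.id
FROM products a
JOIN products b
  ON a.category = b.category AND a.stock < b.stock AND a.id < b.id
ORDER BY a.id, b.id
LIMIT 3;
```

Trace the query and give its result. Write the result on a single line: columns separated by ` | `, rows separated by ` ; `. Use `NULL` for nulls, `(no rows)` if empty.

Pairs (a,b) with same category, a.stock < b.stock, a.id < b.id.
category groups: Auto:{4,8,12} Books:{2,9,13} Grocery:{3,5,6,7,10} Office:{1,11}
Ordered by (a.id, b.id); first 3.

2 | 9 ; 2 | 13 ; 3 | 5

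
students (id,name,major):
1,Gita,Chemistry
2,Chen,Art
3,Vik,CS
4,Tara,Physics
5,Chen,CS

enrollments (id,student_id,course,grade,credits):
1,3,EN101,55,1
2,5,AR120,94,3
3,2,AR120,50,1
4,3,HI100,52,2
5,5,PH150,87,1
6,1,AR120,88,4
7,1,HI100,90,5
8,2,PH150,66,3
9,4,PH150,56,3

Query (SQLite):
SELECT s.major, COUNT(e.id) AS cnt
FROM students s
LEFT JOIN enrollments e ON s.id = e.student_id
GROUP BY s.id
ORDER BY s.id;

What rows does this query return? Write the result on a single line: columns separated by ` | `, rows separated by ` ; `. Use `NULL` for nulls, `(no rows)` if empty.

Chemistry | 2 ; Art | 2 ; CS | 2 ; Physics | 1 ; CS | 2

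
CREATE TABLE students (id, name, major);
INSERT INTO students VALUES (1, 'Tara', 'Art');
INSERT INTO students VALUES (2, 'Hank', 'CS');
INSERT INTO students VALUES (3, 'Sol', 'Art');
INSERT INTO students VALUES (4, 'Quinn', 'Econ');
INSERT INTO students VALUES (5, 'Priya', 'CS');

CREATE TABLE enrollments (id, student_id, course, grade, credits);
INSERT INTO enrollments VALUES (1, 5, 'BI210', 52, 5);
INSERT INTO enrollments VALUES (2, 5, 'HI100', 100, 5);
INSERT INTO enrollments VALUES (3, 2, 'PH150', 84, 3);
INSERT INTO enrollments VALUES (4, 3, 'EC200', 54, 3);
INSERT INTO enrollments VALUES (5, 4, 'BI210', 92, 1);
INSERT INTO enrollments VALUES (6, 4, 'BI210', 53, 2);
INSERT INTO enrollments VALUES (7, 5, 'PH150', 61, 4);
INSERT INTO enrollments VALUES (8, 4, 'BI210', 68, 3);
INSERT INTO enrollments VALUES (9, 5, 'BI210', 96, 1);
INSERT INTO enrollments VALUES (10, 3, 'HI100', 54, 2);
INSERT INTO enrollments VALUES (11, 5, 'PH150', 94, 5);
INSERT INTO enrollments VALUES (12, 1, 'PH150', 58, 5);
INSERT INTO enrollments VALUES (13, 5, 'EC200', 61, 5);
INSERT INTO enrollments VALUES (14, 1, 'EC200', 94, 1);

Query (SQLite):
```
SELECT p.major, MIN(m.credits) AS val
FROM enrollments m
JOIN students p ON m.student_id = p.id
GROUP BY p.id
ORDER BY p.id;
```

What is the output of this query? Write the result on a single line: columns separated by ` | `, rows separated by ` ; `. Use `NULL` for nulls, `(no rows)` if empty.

Art | 1 ; CS | 3 ; Art | 2 ; Econ | 1 ; CS | 1

Join each enrollments row to its students via student_id.
Group joined rows by students.id; compute MIN(m.credits) per group.
  1: ids {12, 14} → MIN(m.credits)=1
  2: ids {3} → MIN(m.credits)=3
  3: ids {4, 10} → MIN(m.credits)=2
  4: ids {5, 6, 8} → MIN(m.credits)=1
  5: ids {1, 2, 7, 9, 11, 13} → MIN(m.credits)=1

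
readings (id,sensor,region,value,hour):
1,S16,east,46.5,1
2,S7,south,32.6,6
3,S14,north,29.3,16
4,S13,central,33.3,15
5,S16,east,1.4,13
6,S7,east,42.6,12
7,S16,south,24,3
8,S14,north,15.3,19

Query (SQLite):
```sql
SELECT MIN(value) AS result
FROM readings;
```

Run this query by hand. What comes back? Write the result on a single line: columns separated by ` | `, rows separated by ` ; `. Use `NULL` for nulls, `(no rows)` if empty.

1.4

All value values: [46.5, 32.6, 29.3, 33.3, 1.4, 42.6, 24, 15.3].
MIN of non-NULL values = 1.4.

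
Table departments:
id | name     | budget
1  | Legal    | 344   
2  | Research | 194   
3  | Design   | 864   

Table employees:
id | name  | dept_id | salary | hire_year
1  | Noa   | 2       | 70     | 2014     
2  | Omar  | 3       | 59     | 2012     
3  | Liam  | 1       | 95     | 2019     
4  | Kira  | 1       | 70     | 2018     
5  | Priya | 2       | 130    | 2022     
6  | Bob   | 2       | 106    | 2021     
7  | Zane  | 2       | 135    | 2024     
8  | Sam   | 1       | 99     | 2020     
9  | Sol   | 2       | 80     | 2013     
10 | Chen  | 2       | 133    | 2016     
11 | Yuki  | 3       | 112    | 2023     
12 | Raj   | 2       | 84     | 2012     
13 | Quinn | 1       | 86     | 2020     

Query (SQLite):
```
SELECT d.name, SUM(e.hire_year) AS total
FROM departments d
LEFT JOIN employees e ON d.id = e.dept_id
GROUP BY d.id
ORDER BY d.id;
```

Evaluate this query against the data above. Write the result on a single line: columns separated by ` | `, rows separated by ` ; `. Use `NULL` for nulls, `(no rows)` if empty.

LEFT JOIN keeps every departments row; unmatched ones get NULL for employees columns.
Group by departments.id and compute SUM(e.hire_year). SUM over an all-NULL group is NULL.
  1: ids {3, 4, 8, 13} → SUM(e.hire_year)=8077
  2: ids {1, 5, 6, 7, 9, 10, 12} → SUM(e.hire_year)=14122
  3: ids {2, 11} → SUM(e.hire_year)=4035

Legal | 8077 ; Research | 14122 ; Design | 4035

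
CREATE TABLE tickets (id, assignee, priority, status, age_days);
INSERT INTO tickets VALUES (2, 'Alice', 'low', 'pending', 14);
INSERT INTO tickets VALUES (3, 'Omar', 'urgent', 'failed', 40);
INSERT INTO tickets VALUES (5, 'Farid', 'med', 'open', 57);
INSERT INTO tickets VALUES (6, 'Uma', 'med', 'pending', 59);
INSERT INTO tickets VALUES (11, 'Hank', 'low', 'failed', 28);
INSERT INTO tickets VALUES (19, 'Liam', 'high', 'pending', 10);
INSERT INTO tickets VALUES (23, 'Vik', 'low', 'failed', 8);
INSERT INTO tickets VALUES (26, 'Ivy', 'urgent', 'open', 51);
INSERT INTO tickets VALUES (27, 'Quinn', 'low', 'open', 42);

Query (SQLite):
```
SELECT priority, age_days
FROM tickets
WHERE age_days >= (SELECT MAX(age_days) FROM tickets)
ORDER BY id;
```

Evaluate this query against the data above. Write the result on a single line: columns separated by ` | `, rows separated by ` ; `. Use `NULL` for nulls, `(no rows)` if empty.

Scalar subquery: MAX(age_days) over all tickets rows = 59.
Keep rows where age_days >= that value.

med | 59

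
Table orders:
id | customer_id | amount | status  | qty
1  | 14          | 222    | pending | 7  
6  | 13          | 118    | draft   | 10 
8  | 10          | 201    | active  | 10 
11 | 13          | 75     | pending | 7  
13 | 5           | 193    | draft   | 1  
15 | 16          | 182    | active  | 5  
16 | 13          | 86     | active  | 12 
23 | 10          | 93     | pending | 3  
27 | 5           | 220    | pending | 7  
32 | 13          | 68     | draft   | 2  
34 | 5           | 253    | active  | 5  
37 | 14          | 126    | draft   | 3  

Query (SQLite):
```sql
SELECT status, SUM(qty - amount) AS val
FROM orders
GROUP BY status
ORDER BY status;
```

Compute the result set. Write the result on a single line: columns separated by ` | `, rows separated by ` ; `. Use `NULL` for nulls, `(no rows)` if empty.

For each row compute qty - amount.
Group by status; take SUM of the expression per group.
  active: ids {8, 15, 16, 34} → SUM(qty - amount)=-690
  draft: ids {6, 13, 32, 37} → SUM(qty - amount)=-489
  pending: ids {1, 11, 23, 27} → SUM(qty - amount)=-586

active | -690 ; draft | -489 ; pending | -586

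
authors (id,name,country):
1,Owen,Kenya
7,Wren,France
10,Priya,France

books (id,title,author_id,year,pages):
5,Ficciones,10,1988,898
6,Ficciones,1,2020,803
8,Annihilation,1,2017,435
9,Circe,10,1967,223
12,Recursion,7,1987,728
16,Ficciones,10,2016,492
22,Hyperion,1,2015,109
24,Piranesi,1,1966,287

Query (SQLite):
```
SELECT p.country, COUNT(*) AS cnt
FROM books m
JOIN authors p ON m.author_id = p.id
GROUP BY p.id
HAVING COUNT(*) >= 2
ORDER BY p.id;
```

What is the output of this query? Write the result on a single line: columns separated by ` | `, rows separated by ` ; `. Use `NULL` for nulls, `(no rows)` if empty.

Kenya | 4 ; France | 3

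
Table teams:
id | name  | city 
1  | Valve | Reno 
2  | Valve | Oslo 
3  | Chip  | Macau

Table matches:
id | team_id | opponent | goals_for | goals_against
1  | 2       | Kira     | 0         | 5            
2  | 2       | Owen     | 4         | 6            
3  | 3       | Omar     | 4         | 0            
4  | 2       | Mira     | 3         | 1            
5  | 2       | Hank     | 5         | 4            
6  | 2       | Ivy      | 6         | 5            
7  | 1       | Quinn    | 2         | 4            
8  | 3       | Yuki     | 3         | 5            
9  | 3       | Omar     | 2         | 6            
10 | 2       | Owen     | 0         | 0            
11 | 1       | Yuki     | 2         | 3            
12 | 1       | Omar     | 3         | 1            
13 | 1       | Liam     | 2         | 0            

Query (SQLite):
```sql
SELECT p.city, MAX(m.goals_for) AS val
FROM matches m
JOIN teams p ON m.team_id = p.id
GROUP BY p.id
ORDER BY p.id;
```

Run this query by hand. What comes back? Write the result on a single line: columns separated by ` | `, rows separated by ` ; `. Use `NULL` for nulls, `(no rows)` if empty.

Reno | 3 ; Oslo | 6 ; Macau | 4

Join each matches row to its teams via team_id.
Group joined rows by teams.id; compute MAX(m.goals_for) per group.
  1: ids {7, 11, 12, 13} → MAX(m.goals_for)=3
  2: ids {1, 2, 4, 5, 6, 10} → MAX(m.goals_for)=6
  3: ids {3, 8, 9} → MAX(m.goals_for)=4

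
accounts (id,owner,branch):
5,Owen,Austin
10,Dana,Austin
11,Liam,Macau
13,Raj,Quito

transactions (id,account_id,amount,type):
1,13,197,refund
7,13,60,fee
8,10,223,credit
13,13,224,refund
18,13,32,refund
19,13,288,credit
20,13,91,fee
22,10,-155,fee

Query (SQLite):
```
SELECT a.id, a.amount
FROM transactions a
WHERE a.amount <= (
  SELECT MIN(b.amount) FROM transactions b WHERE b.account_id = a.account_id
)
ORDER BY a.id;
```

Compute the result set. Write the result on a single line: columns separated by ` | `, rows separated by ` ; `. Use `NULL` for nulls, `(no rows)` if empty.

18 | 32 ; 22 | -155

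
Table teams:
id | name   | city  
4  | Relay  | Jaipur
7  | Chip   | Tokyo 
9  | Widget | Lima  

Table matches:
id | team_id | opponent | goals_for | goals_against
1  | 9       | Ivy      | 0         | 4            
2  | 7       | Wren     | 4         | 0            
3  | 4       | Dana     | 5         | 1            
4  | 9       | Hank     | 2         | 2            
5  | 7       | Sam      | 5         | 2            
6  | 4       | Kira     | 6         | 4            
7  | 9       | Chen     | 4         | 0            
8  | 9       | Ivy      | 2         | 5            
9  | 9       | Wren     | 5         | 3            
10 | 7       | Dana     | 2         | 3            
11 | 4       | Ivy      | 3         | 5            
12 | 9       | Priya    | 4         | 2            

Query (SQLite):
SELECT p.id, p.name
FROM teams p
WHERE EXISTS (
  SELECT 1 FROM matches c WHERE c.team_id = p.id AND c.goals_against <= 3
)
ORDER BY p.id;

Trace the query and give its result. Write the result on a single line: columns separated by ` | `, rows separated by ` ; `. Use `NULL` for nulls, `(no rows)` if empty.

4 | Relay ; 7 | Chip ; 9 | Widget

For each teams row, check whether any matches with matching team_id has goals_against <= 3.
Keep rows where that is true.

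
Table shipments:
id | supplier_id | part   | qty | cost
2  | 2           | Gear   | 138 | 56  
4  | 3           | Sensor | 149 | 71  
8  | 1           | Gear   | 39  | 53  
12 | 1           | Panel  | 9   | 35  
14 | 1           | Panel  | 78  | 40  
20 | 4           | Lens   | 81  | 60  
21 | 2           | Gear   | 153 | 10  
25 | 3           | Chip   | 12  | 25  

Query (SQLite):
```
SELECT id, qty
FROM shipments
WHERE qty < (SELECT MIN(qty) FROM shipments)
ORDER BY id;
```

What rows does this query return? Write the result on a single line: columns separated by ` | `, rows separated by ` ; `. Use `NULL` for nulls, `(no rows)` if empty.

(no rows)

Scalar subquery: MIN(qty) over all shipments rows = 9.
Keep rows where qty < that value.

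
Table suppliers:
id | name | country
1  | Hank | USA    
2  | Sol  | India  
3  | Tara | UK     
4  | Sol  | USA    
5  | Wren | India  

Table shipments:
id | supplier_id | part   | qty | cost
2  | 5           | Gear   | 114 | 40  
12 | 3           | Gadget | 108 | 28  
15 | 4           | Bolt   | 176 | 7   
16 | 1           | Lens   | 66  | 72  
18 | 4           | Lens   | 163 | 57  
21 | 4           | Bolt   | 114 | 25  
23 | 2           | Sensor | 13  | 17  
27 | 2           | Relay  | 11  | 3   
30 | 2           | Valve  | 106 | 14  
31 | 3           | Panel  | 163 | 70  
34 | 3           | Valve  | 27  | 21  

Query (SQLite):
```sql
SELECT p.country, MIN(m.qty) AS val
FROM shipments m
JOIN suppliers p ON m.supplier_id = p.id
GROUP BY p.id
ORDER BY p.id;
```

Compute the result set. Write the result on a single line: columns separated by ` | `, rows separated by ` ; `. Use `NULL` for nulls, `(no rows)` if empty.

USA | 66 ; India | 11 ; UK | 27 ; USA | 114 ; India | 114

Join each shipments row to its suppliers via supplier_id.
Group joined rows by suppliers.id; compute MIN(m.qty) per group.
  1: ids {16} → MIN(m.qty)=66
  2: ids {23, 27, 30} → MIN(m.qty)=11
  3: ids {12, 31, 34} → MIN(m.qty)=27
  4: ids {15, 18, 21} → MIN(m.qty)=114
  5: ids {2} → MIN(m.qty)=114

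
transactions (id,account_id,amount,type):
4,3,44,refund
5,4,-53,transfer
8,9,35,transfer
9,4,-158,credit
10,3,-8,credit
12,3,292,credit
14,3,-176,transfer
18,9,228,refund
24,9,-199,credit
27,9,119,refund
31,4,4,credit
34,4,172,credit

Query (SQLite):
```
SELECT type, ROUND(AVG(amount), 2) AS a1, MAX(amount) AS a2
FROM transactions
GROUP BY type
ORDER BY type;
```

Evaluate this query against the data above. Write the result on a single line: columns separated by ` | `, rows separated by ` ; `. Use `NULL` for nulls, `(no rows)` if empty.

Group transactions by type.
Per group compute: ROUND(AVG(amount), 2), MAX(amount).
  credit: ids {9, 10, 12, 24, 31, 34} → ROUND(AVG(amount), 2)=17.17, MAX(amount)=292
  refund: ids {4, 18, 27} → ROUND(AVG(amount), 2)=130.33, MAX(amount)=228
  transfer: ids {5, 8, 14} → ROUND(AVG(amount), 2)=-64.67, MAX(amount)=35

credit | 17.17 | 292 ; refund | 130.33 | 228 ; transfer | -64.67 | 35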